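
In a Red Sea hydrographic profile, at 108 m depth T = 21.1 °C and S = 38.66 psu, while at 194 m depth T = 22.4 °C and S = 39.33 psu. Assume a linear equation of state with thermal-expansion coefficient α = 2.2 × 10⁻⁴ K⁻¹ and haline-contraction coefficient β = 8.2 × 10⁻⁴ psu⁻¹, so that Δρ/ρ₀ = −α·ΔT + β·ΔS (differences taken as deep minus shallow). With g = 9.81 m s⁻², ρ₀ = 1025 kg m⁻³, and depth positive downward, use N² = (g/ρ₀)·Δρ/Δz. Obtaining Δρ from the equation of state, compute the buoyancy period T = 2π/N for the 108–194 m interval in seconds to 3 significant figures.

ΔT = +1.3 K, ΔS = +0.67 psu (deep − shallow).
Δρ/ρ₀ = −αΔT + βΔS = -2.86 × 10⁻⁴ + 5.494 × 10⁻⁴ = 2.634 × 10⁻⁴, so Δρ ≈ 0.2700 kg m⁻³.
N² = (g/ρ₀)·Δρ/Δz = g·(Δρ/ρ₀)/Δz = 9.81 × 2.634 × 10⁻⁴ / 86 = 3.0046 × 10⁻⁵ s⁻².
N = √(3.0046 × 10⁻⁵) = 5.4814 × 10⁻³ rad s⁻¹ → T = 2π/N = 1.1463 × 10³ s ≈ 1.15 × 10³ s.

1.15 × 10³ s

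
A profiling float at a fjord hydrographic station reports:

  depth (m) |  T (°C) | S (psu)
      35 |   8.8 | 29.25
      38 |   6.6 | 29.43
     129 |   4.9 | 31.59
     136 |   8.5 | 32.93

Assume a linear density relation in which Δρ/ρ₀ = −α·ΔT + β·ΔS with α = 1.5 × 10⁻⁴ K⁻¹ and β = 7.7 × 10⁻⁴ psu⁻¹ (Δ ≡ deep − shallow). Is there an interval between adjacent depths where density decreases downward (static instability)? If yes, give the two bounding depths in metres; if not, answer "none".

Evaluate Δρ/ρ₀ = −αΔT + βΔS across each adjacent pair:
  35–38 m: −αΔT+βΔS = −(1.5 × 10⁻⁴)(-2.2)+(7.7 × 10⁻⁴)(+0.18) = 4.7 × 10⁻⁴ → stable
  38–129 m: −αΔT+βΔS = −(1.5 × 10⁻⁴)(-1.7)+(7.7 × 10⁻⁴)(+2.16) = 1.9 × 10⁻³ → stable
  129–136 m: −αΔT+βΔS = −(1.5 × 10⁻⁴)(+3.6)+(7.7 × 10⁻⁴)(+1.34) = 4.9 × 10⁻⁴ → stable
Every interval has Δρ > 0: the column is stably stratified throughout.

none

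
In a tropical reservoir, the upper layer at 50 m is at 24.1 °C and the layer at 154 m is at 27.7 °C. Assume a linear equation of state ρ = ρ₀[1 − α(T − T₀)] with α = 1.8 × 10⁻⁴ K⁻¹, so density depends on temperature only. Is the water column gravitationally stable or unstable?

unstable

ΔT = 27.7 − 24.1 = +3.6 K, so Δρ/ρ₀ = −αΔT = -6.48 × 10⁻⁴.
Δρ/ρ₀ < 0, so Δρ < 0: deeper water is lighter → statically unstable; the column would overturn.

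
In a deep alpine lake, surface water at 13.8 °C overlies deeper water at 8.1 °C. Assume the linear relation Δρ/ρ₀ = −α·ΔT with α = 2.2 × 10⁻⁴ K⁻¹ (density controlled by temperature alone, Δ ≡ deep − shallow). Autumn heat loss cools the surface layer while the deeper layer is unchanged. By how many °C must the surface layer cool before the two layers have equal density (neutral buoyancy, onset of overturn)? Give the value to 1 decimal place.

With temperature the only control, equal density requires T_surf′ = T_deep.
T_surf′ = 8.1 °C.
Cooling required: 13.8 − 8.1 = 5.7 °C.

5.7 °C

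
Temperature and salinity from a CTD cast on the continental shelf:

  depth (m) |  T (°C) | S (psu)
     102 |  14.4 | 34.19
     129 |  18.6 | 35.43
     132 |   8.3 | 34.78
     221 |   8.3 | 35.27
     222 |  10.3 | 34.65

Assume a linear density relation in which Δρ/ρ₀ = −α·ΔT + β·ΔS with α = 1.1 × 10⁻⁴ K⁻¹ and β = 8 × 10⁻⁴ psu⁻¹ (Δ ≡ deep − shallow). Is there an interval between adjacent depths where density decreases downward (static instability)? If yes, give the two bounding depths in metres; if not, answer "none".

Evaluate Δρ/ρ₀ = −αΔT + βΔS across each adjacent pair:
  102–129 m: −αΔT+βΔS = −(1.1 × 10⁻⁴)(+4.2)+(8 × 10⁻⁴)(+1.24) = 5.3 × 10⁻⁴ → stable
  129–132 m: −αΔT+βΔS = −(1.1 × 10⁻⁴)(-10.3)+(8 × 10⁻⁴)(-0.65) = 6.1 × 10⁻⁴ → stable
  132–221 m: −αΔT+βΔS = −(1.1 × 10⁻⁴)(+0.0)+(8 × 10⁻⁴)(+0.49) = 3.9 × 10⁻⁴ → stable
  221–222 m: −αΔT+βΔS = −(1.1 × 10⁻⁴)(+2.0)+(8 × 10⁻⁴)(-0.62) = -7.2 × 10⁻⁴ → UNSTABLE
The 221–222 m interval has Δρ < 0: lighter water underlies denser water.

221–222 m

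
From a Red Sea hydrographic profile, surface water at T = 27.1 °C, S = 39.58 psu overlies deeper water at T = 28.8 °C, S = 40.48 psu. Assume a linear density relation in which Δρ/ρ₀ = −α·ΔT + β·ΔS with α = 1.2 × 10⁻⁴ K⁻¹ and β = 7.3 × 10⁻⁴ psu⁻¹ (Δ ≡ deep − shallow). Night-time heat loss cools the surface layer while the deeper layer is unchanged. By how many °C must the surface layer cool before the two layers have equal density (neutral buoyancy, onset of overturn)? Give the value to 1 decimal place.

Neutral buoyancy requires Δρ = 0, i.e. −α(T_deep − T_surf′) + β(S_deep − S_surf) = 0.
T_surf′ = T_deep − (β/α)·ΔS = 28.8 − (7.3 × 10⁻⁴/1.2 × 10⁻⁴)·(+0.90) = 23.325 °C.
Cooling required: 27.1 − (23.325) = 3.775 °C.

3.8 °C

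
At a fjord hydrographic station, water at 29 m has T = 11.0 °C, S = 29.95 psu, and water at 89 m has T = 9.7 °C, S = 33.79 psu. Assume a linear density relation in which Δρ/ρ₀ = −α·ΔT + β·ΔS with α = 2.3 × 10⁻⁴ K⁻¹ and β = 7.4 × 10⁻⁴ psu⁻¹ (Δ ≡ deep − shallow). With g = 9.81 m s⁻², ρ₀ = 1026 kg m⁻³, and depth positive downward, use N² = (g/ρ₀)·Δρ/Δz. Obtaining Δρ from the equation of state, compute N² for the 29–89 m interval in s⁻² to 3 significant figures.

5.13 × 10⁻⁴ s⁻²

ΔT = -1.3 K, ΔS = +3.84 psu (deep − shallow).
Δρ/ρ₀ = −αΔT + βΔS = 2.99 × 10⁻⁴ + 2.8416 × 10⁻³ = 3.1406 × 10⁻³, so Δρ ≈ 3.222 kg m⁻³.
N² = (g/ρ₀)·Δρ/Δz = g·(Δρ/ρ₀)/Δz = 9.81 × 3.1406 × 10⁻³ / 60 = 5.1349 × 10⁻⁴ s⁻² ≈ 5.13 × 10⁻⁴ s⁻².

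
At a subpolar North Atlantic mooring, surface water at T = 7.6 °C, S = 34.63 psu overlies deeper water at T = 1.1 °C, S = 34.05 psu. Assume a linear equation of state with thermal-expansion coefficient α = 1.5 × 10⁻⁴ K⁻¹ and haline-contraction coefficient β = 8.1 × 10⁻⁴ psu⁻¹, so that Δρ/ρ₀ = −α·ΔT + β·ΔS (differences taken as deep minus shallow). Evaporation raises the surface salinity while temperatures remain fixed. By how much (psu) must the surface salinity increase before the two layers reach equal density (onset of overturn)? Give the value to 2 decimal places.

Neutral buoyancy requires −α(T_deep − T_surf) + β(S_deep − S_surf′) = 0.
S_surf′ = S_deep − (α/β)·ΔT = 34.05 − (1.5 × 10⁻⁴/8.1 × 10⁻⁴)·(-6.5) = 35.2537 psu.
Increase required: 35.2537 − 34.63 = 0.6237 psu.

0.62 psu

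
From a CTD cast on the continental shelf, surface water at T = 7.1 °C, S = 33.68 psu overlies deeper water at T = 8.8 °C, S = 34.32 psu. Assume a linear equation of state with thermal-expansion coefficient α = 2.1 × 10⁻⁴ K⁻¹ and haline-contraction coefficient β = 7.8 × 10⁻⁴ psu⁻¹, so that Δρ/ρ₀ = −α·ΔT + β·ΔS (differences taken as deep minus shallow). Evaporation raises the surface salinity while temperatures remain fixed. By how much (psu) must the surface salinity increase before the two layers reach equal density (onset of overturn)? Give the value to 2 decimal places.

0.18 psu

Neutral buoyancy requires −α(T_deep − T_surf) + β(S_deep − S_surf′) = 0.
S_surf′ = S_deep − (α/β)·ΔT = 34.32 − (2.1 × 10⁻⁴/7.8 × 10⁻⁴)·(+1.7) = 33.8623 psu.
Increase required: 33.8623 − 33.68 = 0.1823 psu.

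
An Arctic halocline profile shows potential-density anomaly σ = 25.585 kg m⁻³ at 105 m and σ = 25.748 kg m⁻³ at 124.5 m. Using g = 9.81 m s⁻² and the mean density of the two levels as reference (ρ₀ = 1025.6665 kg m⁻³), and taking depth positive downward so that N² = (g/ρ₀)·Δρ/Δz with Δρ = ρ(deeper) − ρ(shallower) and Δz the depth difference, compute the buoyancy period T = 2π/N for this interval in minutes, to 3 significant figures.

11.7 min

Δρ = 1025.748 − 1025.585 = 0.163 kg m⁻³ over Δz = 124.5 − 105 = 19.5 m.
N² = (9.81/1025.6665) × (0.163/19.5) = 7.9950 × 10⁻⁵ s⁻².
N = √(7.9950 × 10⁻⁵) = 8.9415 × 10⁻³ rad s⁻¹, so T = 2π/N = 702.70 s = 11.712 min ≈ 11.7 min.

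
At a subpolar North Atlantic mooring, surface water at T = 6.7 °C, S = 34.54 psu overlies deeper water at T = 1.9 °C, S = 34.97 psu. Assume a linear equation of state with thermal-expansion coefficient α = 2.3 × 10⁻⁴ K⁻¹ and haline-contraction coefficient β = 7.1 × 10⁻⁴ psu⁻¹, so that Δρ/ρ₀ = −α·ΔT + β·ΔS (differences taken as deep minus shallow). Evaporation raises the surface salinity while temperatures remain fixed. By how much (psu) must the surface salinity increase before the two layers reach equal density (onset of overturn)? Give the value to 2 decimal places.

1.98 psu

Neutral buoyancy requires −α(T_deep − T_surf) + β(S_deep − S_surf′) = 0.
S_surf′ = S_deep − (α/β)·ΔT = 34.97 − (2.3 × 10⁻⁴/7.1 × 10⁻⁴)·(-4.8) = 36.5249 psu.
Increase required: 36.5249 − 34.54 = 1.9849 psu.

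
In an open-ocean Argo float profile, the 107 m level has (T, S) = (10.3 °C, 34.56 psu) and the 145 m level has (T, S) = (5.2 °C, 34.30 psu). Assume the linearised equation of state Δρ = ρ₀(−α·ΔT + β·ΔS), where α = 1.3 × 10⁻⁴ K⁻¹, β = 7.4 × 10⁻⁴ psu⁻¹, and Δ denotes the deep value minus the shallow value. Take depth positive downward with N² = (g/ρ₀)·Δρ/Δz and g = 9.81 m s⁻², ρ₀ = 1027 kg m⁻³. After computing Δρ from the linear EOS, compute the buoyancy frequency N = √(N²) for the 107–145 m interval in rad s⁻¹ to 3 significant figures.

ΔT = -5.1 K, ΔS = -0.26 psu (deep − shallow).
Δρ/ρ₀ = −αΔT + βΔS = 6.63 × 10⁻⁴ − 1.924 × 10⁻⁴ = 4.706 × 10⁻⁴, so Δρ ≈ 0.4833 kg m⁻³.
N² = (g/ρ₀)·Δρ/Δz = g·(Δρ/ρ₀)/Δz = 9.81 × 4.706 × 10⁻⁴ / 38 = 1.2149 × 10⁻⁴ s⁻².
N = √(1.2149 × 10⁻⁴) = 0.011022 rad s⁻¹ ≈ 0.0110 rad s⁻¹.

0.0110 rad s⁻¹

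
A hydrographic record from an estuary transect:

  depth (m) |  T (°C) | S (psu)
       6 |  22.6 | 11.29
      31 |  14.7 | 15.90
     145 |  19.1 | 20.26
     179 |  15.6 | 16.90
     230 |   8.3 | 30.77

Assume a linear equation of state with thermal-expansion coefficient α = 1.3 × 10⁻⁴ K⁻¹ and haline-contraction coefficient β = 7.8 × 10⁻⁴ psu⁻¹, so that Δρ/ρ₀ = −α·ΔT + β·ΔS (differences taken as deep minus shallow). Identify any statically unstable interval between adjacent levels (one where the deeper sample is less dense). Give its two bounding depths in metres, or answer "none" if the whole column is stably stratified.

Evaluate Δρ/ρ₀ = −αΔT + βΔS across each adjacent pair:
  6–31 m: −αΔT+βΔS = −(1.3 × 10⁻⁴)(-7.9)+(7.8 × 10⁻⁴)(+4.61) = 4.6 × 10⁻³ → stable
  31–145 m: −αΔT+βΔS = −(1.3 × 10⁻⁴)(+4.4)+(7.8 × 10⁻⁴)(+4.36) = 2.8 × 10⁻³ → stable
  145–179 m: −αΔT+βΔS = −(1.3 × 10⁻⁴)(-3.5)+(7.8 × 10⁻⁴)(-3.36) = -2.2 × 10⁻³ → UNSTABLE
  179–230 m: −αΔT+βΔS = −(1.3 × 10⁻⁴)(-7.3)+(7.8 × 10⁻⁴)(+13.87) = 0.012 → stable
The 145–179 m interval has Δρ < 0: lighter water underlies denser water.

145–179 m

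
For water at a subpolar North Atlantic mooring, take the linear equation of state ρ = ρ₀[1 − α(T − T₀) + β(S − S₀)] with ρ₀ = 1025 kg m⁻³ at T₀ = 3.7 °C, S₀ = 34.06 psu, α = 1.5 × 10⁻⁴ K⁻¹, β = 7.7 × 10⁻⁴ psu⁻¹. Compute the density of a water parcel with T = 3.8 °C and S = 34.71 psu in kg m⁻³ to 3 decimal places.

1025.498 kg m⁻³

T − T₀ = +0.1 K, S − S₀ = +0.65 psu.
Bracket = 1 − α·(+0.1) + β·(+0.65) = 1 + (4.855 × 10⁻⁴) = 1.0004855.
ρ = 1025 × 1.0004855 = 1025.498 kg m⁻³.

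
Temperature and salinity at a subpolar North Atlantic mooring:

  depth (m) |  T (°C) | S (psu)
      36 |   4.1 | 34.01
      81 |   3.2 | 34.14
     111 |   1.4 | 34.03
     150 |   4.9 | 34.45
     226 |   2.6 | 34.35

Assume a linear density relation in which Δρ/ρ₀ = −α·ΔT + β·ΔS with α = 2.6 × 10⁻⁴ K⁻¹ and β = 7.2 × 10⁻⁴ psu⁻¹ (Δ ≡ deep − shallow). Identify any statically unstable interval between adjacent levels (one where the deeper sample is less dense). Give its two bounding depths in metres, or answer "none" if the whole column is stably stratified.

111–150 m

Evaluate Δρ/ρ₀ = −αΔT + βΔS across each adjacent pair:
  36–81 m: −αΔT+βΔS = −(2.6 × 10⁻⁴)(-0.9)+(7.2 × 10⁻⁴)(+0.13) = 3.3 × 10⁻⁴ → stable
  81–111 m: −αΔT+βΔS = −(2.6 × 10⁻⁴)(-1.8)+(7.2 × 10⁻⁴)(-0.11) = 3.9 × 10⁻⁴ → stable
  111–150 m: −αΔT+βΔS = −(2.6 × 10⁻⁴)(+3.5)+(7.2 × 10⁻⁴)(+0.42) = -6.1 × 10⁻⁴ → UNSTABLE
  150–226 m: −αΔT+βΔS = −(2.6 × 10⁻⁴)(-2.3)+(7.2 × 10⁻⁴)(-0.10) = 5.3 × 10⁻⁴ → stable
The 111–150 m interval has Δρ < 0: lighter water underlies denser water.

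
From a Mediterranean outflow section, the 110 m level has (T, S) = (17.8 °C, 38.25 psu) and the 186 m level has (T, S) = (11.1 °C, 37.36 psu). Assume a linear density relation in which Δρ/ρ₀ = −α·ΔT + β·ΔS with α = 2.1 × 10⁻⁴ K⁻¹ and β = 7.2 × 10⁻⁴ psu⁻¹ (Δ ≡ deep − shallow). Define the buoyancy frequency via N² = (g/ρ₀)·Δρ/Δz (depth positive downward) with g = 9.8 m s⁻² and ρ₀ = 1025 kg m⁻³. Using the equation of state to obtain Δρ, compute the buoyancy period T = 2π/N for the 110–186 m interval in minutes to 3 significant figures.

ΔT = -6.7 K, ΔS = -0.89 psu (deep − shallow).
Δρ/ρ₀ = −αΔT + βΔS = 1.407 × 10⁻³ − 6.408 × 10⁻⁴ = 7.662 × 10⁻⁴, so Δρ ≈ 0.7854 kg m⁻³.
N² = (g/ρ₀)·Δρ/Δz = g·(Δρ/ρ₀)/Δz = 9.8 × 7.662 × 10⁻⁴ / 76 = 9.8799 × 10⁻⁵ s⁻².
N = √(9.8799 × 10⁻⁵) = 9.9398 × 10⁻³ rad s⁻¹ → T = 2π/N = 632.12 s = 10.535 min ≈ 10.5 min.

10.5 min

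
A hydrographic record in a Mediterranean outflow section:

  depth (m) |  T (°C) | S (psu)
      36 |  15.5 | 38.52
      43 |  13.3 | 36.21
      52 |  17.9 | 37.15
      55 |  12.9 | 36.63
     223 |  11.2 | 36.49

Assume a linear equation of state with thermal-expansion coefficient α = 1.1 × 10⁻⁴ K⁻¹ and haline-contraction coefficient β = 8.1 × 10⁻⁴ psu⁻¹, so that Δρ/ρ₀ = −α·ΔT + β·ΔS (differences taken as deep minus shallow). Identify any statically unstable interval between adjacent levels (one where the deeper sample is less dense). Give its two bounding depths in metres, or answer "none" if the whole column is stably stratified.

36–43 m

Evaluate Δρ/ρ₀ = −αΔT + βΔS across each adjacent pair:
  36–43 m: −αΔT+βΔS = −(1.1 × 10⁻⁴)(-2.2)+(8.1 × 10⁻⁴)(-2.31) = -1.6 × 10⁻³ → UNSTABLE
  43–52 m: −αΔT+βΔS = −(1.1 × 10⁻⁴)(+4.6)+(8.1 × 10⁻⁴)(+0.94) = 2.6 × 10⁻⁴ → stable
  52–55 m: −αΔT+βΔS = −(1.1 × 10⁻⁴)(-5.0)+(8.1 × 10⁻⁴)(-0.52) = 1.3 × 10⁻⁴ → stable
  55–223 m: −αΔT+βΔS = −(1.1 × 10⁻⁴)(-1.7)+(8.1 × 10⁻⁴)(-0.14) = 7.4 × 10⁻⁵ → stable
The 36–43 m interval has Δρ < 0: lighter water underlies denser water.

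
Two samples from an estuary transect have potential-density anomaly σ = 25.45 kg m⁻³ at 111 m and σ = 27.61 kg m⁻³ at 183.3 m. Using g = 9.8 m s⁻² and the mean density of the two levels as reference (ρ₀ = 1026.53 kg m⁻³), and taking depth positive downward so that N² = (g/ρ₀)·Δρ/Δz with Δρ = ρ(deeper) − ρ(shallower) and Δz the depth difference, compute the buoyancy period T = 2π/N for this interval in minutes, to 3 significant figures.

Δρ = 1027.61 − 1025.45 = 2.16 kg m⁻³ over Δz = 183.3 − 111 = 72.3 m.
N² = (9.8/1026.53) × (2.16/72.3) = 2.8521 × 10⁻⁴ s⁻².
N = √(2.8521 × 10⁻⁴) = 0.016888 rad s⁻¹, so T = 2π/N = 372.05 s = 6.2008 min ≈ 6.20 min.

6.20 min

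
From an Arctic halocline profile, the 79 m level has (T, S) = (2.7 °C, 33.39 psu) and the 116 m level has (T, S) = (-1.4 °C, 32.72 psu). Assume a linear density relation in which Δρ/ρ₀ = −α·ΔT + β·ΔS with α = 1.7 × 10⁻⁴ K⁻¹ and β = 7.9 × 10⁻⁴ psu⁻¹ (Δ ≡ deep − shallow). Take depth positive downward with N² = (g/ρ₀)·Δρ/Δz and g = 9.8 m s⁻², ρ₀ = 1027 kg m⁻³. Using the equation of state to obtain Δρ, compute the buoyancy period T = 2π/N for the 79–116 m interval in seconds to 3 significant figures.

943 s

ΔT = -4.1 K, ΔS = -0.67 psu (deep − shallow).
Δρ/ρ₀ = −αΔT + βΔS = 6.97 × 10⁻⁴ − 5.293 × 10⁻⁴ = 1.677 × 10⁻⁴, so Δρ ≈ 0.1722 kg m⁻³.
N² = (g/ρ₀)·Δρ/Δz = g·(Δρ/ρ₀)/Δz = 9.8 × 1.677 × 10⁻⁴ / 37 = 4.4418 × 10⁻⁵ s⁻².
N = √(4.4418 × 10⁻⁵) = 6.6647 × 10⁻³ rad s⁻¹ → T = 2π/N = 942.76 s ≈ 943 s.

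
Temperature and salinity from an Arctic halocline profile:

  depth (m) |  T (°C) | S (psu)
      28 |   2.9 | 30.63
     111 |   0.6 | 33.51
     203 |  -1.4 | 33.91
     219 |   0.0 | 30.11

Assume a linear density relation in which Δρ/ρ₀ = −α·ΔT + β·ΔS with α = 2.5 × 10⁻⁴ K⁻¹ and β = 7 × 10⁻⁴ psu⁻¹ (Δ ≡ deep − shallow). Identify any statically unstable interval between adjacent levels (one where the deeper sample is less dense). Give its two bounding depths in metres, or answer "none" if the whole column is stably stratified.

203–219 m

Evaluate Δρ/ρ₀ = −αΔT + βΔS across each adjacent pair:
  28–111 m: −αΔT+βΔS = −(2.5 × 10⁻⁴)(-2.3)+(7 × 10⁻⁴)(+2.88) = 2.6 × 10⁻³ → stable
  111–203 m: −αΔT+βΔS = −(2.5 × 10⁻⁴)(-2.0)+(7 × 10⁻⁴)(+0.40) = 7.8 × 10⁻⁴ → stable
  203–219 m: −αΔT+βΔS = −(2.5 × 10⁻⁴)(+1.4)+(7 × 10⁻⁴)(-3.80) = -3.0 × 10⁻³ → UNSTABLE
The 203–219 m interval has Δρ < 0: lighter water underlies denser water.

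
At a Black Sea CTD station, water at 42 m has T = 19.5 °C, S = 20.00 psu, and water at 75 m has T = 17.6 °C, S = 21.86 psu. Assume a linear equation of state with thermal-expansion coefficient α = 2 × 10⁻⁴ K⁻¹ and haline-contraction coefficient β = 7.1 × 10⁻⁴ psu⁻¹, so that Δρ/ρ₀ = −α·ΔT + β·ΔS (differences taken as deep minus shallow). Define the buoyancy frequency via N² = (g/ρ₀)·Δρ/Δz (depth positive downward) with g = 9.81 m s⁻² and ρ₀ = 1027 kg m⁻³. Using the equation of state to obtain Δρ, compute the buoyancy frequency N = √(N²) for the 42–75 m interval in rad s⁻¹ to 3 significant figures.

0.0225 rad s⁻¹

ΔT = -1.9 K, ΔS = +1.86 psu (deep − shallow).
Δρ/ρ₀ = −αΔT + βΔS = 3.80 × 10⁻⁴ + 1.3206 × 10⁻³ = 1.7006 × 10⁻³, so Δρ ≈ 1.747 kg m⁻³.
N² = (g/ρ₀)·Δρ/Δz = g·(Δρ/ρ₀)/Δz = 9.81 × 1.7006 × 10⁻³ / 33 = 5.0554 × 10⁻⁴ s⁻².
N = √(5.0554 × 10⁻⁴) = 0.022484 rad s⁻¹ ≈ 0.0225 rad s⁻¹.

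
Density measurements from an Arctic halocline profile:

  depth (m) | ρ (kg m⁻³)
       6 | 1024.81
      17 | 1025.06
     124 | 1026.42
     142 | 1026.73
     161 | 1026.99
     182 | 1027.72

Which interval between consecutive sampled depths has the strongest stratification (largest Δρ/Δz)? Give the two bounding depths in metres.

161–182 m

Compute the density gradient over each adjacent pair:
  6–17 m: Δρ/Δz = 0.25/11 = 0.023 kg m⁻⁴
  17–124 m: Δρ/Δz = 1.36/107 = 0.013 kg m⁻⁴
  124–142 m: Δρ/Δz = 0.31/18 = 0.017 kg m⁻⁴
  142–161 m: Δρ/Δz = 0.26/19 = 0.014 kg m⁻⁴
  161–182 m: Δρ/Δz = 0.73/21 = 0.035 kg m⁻⁴
The largest gradient is in the 161–182 m interval — the pycnocline.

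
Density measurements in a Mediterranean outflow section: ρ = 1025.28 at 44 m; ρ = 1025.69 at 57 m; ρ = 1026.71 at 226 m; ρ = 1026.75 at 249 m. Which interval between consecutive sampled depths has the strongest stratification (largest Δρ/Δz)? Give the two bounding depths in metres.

Compute the density gradient over each adjacent pair:
  44–57 m: Δρ/Δz = 0.41/13 = 0.032 kg m⁻⁴
  57–226 m: Δρ/Δz = 1.02/169 = 6.0 × 10⁻³ kg m⁻⁴
  226–249 m: Δρ/Δz = 0.04/23 = 1.7 × 10⁻³ kg m⁻⁴
The largest gradient is in the 44–57 m interval — the pycnocline.

44–57 m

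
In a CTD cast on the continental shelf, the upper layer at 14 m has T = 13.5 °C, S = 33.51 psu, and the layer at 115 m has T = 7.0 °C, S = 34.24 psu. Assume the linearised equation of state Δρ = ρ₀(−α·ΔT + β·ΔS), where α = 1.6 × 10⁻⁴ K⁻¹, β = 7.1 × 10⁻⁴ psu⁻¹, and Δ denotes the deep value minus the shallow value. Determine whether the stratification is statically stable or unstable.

stable

ΔT = 7.0 − 13.5 = -6.5 K and ΔS = 34.24 − 33.51 = +0.73 psu (deep − shallow).
−αΔT = 1.04 × 10⁻³; βΔS = 5.183 × 10⁻⁴; sum Δρ/ρ₀ = 1.5583 × 10⁻³.
Δρ/ρ₀ > 0, so Δρ > 0: deeper water is denser → statically stable.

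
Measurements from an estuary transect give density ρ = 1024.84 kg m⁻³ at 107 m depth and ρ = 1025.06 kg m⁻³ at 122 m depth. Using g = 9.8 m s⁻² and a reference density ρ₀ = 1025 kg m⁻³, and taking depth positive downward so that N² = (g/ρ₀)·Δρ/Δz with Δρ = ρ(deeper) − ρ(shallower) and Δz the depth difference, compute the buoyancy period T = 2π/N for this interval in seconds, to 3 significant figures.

531 s

Δρ = 1025.06 − 1024.84 = 0.22 kg m⁻³ over Δz = 122 − 107 = 15 m.
N² = (9.8/1025) × (0.22/15) = 1.4023 × 10⁻⁴ s⁻².
N = √(1.4023 × 10⁻⁴) = 0.011842 rad s⁻¹, so T = 2π/N = 530.58 s ≈ 531 s.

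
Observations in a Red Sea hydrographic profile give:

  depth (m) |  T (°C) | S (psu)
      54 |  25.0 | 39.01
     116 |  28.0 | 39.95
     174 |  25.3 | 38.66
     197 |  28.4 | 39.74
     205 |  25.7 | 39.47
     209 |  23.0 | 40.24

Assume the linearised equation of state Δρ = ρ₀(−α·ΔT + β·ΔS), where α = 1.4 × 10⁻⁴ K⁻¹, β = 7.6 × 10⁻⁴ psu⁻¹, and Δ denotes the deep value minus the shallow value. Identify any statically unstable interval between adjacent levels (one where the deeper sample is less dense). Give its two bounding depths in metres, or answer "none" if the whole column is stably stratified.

116–174 m

Evaluate Δρ/ρ₀ = −αΔT + βΔS across each adjacent pair:
  54–116 m: −αΔT+βΔS = −(1.4 × 10⁻⁴)(+3.0)+(7.6 × 10⁻⁴)(+0.94) = 2.9 × 10⁻⁴ → stable
  116–174 m: −αΔT+βΔS = −(1.4 × 10⁻⁴)(-2.7)+(7.6 × 10⁻⁴)(-1.29) = -6.0 × 10⁻⁴ → UNSTABLE
  174–197 m: −αΔT+βΔS = −(1.4 × 10⁻⁴)(+3.1)+(7.6 × 10⁻⁴)(+1.08) = 3.9 × 10⁻⁴ → stable
  197–205 m: −αΔT+βΔS = −(1.4 × 10⁻⁴)(-2.7)+(7.6 × 10⁻⁴)(-0.27) = 1.7 × 10⁻⁴ → stable
  205–209 m: −αΔT+βΔS = −(1.4 × 10⁻⁴)(-2.7)+(7.6 × 10⁻⁴)(+0.77) = 9.6 × 10⁻⁴ → stable
The 116–174 m interval has Δρ < 0: lighter water underlies denser water.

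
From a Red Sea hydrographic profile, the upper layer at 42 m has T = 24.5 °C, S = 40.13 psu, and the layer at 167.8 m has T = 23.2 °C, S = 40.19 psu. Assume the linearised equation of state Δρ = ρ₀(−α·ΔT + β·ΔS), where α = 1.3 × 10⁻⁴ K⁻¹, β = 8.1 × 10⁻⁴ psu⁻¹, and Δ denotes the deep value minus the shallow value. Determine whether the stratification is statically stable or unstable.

ΔT = 23.2 − 24.5 = -1.3 K and ΔS = 40.19 − 40.13 = +0.06 psu (deep − shallow).
−αΔT = 1.69 × 10⁻⁴; βΔS = 4.86 × 10⁻⁵; sum Δρ/ρ₀ = 2.176 × 10⁻⁴.
Δρ/ρ₀ > 0, so Δρ > 0: deeper water is denser → statically stable.

stable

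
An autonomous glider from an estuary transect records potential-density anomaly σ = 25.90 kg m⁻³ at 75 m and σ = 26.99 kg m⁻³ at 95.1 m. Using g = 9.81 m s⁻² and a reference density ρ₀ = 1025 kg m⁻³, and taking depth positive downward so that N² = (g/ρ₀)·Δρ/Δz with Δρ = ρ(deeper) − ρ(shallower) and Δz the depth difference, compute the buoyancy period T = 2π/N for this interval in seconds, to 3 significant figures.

276 s

Δρ = 1026.99 − 1025.90 = 1.09 kg m⁻³ over Δz = 95.1 − 75 = 20.1 m.
N² = (9.81/1025) × (1.09/20.1) = 5.1901 × 10⁻⁴ s⁻².
N = √(5.1901 × 10⁻⁴) = 0.022782 rad s⁻¹, so T = 2π/N = 275.80 s ≈ 276 s.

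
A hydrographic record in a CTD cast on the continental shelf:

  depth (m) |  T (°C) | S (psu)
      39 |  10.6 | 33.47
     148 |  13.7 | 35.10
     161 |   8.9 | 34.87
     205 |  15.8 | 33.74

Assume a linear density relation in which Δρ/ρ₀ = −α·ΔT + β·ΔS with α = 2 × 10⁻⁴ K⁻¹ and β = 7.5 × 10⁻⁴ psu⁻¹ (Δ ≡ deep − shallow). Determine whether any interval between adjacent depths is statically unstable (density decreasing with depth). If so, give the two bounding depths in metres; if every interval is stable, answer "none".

161–205 m

Evaluate Δρ/ρ₀ = −αΔT + βΔS across each adjacent pair:
  39–148 m: −αΔT+βΔS = −(2 × 10⁻⁴)(+3.1)+(7.5 × 10⁻⁴)(+1.63) = 6.0 × 10⁻⁴ → stable
  148–161 m: −αΔT+βΔS = −(2 × 10⁻⁴)(-4.8)+(7.5 × 10⁻⁴)(-0.23) = 7.9 × 10⁻⁴ → stable
  161–205 m: −αΔT+βΔS = −(2 × 10⁻⁴)(+6.9)+(7.5 × 10⁻⁴)(-1.13) = -2.2 × 10⁻³ → UNSTABLE
The 161–205 m interval has Δρ < 0: lighter water underlies denser water.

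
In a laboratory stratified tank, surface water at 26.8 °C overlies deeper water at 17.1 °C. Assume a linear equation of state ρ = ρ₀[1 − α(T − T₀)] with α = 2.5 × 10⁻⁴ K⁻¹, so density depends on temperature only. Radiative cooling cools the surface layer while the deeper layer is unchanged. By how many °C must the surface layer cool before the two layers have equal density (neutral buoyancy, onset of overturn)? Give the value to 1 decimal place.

With temperature the only control, equal density requires T_surf′ = T_deep.
T_surf′ = 17.1 °C.
Cooling required: 26.8 − 17.1 = 9.7 °C.

9.7 °C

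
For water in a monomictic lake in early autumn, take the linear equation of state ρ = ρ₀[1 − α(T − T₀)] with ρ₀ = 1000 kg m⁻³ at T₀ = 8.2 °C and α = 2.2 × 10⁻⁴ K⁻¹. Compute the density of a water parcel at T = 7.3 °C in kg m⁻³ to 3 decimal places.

1000.198 kg m⁻³

T − T₀ = -0.9 K.
Bracket = 1 − α·(-0.9) = 1 + (1.98 × 10⁻⁴) = 1.0001980.
ρ = 1000 × 1.0001980 = 1000.198 kg m⁻³.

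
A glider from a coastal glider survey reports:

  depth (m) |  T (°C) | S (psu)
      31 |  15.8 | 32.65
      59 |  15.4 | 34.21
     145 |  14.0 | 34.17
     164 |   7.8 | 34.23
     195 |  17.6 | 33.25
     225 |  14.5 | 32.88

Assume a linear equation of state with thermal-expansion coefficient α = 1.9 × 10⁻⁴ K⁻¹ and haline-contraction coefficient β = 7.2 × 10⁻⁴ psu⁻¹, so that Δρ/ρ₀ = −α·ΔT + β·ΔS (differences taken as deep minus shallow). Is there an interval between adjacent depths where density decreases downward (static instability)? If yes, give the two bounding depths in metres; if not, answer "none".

164–195 m

Evaluate Δρ/ρ₀ = −αΔT + βΔS across each adjacent pair:
  31–59 m: −αΔT+βΔS = −(1.9 × 10⁻⁴)(-0.4)+(7.2 × 10⁻⁴)(+1.56) = 1.2 × 10⁻³ → stable
  59–145 m: −αΔT+βΔS = −(1.9 × 10⁻⁴)(-1.4)+(7.2 × 10⁻⁴)(-0.04) = 2.4 × 10⁻⁴ → stable
  145–164 m: −αΔT+βΔS = −(1.9 × 10⁻⁴)(-6.2)+(7.2 × 10⁻⁴)(+0.06) = 1.2 × 10⁻³ → stable
  164–195 m: −αΔT+βΔS = −(1.9 × 10⁻⁴)(+9.8)+(7.2 × 10⁻⁴)(-0.98) = -2.6 × 10⁻³ → UNSTABLE
  195–225 m: −αΔT+βΔS = −(1.9 × 10⁻⁴)(-3.1)+(7.2 × 10⁻⁴)(-0.37) = 3.2 × 10⁻⁴ → stable
The 164–195 m interval has Δρ < 0: lighter water underlies denser water.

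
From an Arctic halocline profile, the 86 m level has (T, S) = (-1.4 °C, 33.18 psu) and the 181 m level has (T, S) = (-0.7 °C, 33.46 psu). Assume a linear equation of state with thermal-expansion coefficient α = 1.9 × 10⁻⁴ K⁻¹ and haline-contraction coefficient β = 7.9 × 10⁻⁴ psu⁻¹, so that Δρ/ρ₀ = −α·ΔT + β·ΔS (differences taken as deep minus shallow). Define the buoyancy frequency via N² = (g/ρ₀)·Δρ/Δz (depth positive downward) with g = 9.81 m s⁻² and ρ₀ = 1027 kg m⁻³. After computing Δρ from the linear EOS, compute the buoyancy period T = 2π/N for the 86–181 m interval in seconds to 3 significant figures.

ΔT = +0.7 K, ΔS = +0.28 psu (deep − shallow).
Δρ/ρ₀ = −αΔT + βΔS = -1.33 × 10⁻⁴ + 2.212 × 10⁻⁴ = 8.82 × 10⁻⁵, so Δρ ≈ 0.09058 kg m⁻³.
N² = (g/ρ₀)·Δρ/Δz = g·(Δρ/ρ₀)/Δz = 9.81 × 8.82 × 10⁻⁵ / 95 = 9.1078 × 10⁻⁶ s⁻².
N = √(9.1078 × 10⁻⁶) = 3.0179 × 10⁻³ rad s⁻¹ → T = 2π/N = 2.0820 × 10³ s ≈ 2.08 × 10³ s.

2.08 × 10³ s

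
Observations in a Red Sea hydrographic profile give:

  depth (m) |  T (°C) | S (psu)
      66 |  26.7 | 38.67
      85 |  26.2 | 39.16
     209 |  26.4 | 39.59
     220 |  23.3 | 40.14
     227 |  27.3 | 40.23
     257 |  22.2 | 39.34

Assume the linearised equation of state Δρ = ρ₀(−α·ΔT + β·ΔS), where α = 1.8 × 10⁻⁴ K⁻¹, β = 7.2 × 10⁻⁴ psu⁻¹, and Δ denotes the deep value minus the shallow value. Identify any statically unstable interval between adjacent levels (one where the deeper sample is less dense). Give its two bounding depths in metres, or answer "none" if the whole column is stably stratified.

220–227 m

Evaluate Δρ/ρ₀ = −αΔT + βΔS across each adjacent pair:
  66–85 m: −αΔT+βΔS = −(1.8 × 10⁻⁴)(-0.5)+(7.2 × 10⁻⁴)(+0.49) = 4.4 × 10⁻⁴ → stable
  85–209 m: −αΔT+βΔS = −(1.8 × 10⁻⁴)(+0.2)+(7.2 × 10⁻⁴)(+0.43) = 2.7 × 10⁻⁴ → stable
  209–220 m: −αΔT+βΔS = −(1.8 × 10⁻⁴)(-3.1)+(7.2 × 10⁻⁴)(+0.55) = 9.5 × 10⁻⁴ → stable
  220–227 m: −αΔT+βΔS = −(1.8 × 10⁻⁴)(+4.0)+(7.2 × 10⁻⁴)(+0.09) = -6.6 × 10⁻⁴ → UNSTABLE
  227–257 m: −αΔT+βΔS = −(1.8 × 10⁻⁴)(-5.1)+(7.2 × 10⁻⁴)(-0.89) = 2.8 × 10⁻⁴ → stable
The 220–227 m interval has Δρ < 0: lighter water underlies denser water.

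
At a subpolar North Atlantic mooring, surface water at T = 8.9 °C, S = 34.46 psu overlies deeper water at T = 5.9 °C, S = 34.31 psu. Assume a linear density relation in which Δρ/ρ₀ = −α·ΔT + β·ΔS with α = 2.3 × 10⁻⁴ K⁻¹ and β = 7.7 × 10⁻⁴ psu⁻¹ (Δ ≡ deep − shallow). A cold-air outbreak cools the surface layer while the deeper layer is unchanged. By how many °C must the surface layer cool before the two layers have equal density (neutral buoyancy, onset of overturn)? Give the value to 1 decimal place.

Neutral buoyancy requires Δρ = 0, i.e. −α(T_deep − T_surf′) + β(S_deep − S_surf) = 0.
T_surf′ = T_deep − (β/α)·ΔS = 5.9 − (7.7 × 10⁻⁴/2.3 × 10⁻⁴)·(-0.15) = 6.402 °C.
Cooling required: 8.9 − (6.402) = 2.498 °C.

2.5 °C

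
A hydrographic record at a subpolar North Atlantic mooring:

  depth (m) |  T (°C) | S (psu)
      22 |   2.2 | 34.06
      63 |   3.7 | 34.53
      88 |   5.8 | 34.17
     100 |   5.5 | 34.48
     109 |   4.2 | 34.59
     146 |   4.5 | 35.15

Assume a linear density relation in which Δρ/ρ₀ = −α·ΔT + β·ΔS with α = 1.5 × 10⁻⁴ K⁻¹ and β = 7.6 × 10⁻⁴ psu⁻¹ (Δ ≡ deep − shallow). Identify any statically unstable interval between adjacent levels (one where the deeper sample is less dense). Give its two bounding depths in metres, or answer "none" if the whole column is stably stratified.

Evaluate Δρ/ρ₀ = −αΔT + βΔS across each adjacent pair:
  22–63 m: −αΔT+βΔS = −(1.5 × 10⁻⁴)(+1.5)+(7.6 × 10⁻⁴)(+0.47) = 1.3 × 10⁻⁴ → stable
  63–88 m: −αΔT+βΔS = −(1.5 × 10⁻⁴)(+2.1)+(7.6 × 10⁻⁴)(-0.36) = -5.9 × 10⁻⁴ → UNSTABLE
  88–100 m: −αΔT+βΔS = −(1.5 × 10⁻⁴)(-0.3)+(7.6 × 10⁻⁴)(+0.31) = 2.8 × 10⁻⁴ → stable
  100–109 m: −αΔT+βΔS = −(1.5 × 10⁻⁴)(-1.3)+(7.6 × 10⁻⁴)(+0.11) = 2.8 × 10⁻⁴ → stable
  109–146 m: −αΔT+βΔS = −(1.5 × 10⁻⁴)(+0.3)+(7.6 × 10⁻⁴)(+0.56) = 3.8 × 10⁻⁴ → stable
The 63–88 m interval has Δρ < 0: lighter water underlies denser water.

63–88 m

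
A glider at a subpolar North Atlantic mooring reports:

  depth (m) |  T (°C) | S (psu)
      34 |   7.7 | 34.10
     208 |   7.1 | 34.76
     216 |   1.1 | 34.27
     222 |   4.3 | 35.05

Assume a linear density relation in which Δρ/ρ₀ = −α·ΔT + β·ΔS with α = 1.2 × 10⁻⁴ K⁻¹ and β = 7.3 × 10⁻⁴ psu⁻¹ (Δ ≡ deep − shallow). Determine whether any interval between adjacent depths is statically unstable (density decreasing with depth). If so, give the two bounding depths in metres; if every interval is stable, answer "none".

none

Evaluate Δρ/ρ₀ = −αΔT + βΔS across each adjacent pair:
  34–208 m: −αΔT+βΔS = −(1.2 × 10⁻⁴)(-0.6)+(7.3 × 10⁻⁴)(+0.66) = 5.5 × 10⁻⁴ → stable
  208–216 m: −αΔT+βΔS = −(1.2 × 10⁻⁴)(-6.0)+(7.3 × 10⁻⁴)(-0.49) = 3.6 × 10⁻⁴ → stable
  216–222 m: −αΔT+βΔS = −(1.2 × 10⁻⁴)(+3.2)+(7.3 × 10⁻⁴)(+0.78) = 1.9 × 10⁻⁴ → stable
Every interval has Δρ > 0: the column is stably stratified throughout.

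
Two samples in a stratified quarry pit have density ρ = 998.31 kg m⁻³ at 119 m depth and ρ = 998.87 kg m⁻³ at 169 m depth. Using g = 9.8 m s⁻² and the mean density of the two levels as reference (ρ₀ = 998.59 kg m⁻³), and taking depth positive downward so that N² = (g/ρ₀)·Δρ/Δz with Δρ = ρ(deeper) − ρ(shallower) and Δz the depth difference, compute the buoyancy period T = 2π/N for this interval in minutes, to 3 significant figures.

Δρ = 998.87 − 998.31 = 0.56 kg m⁻³ over Δz = 169 − 119 = 50 m.
N² = (9.8/998.59) × (0.56/50) = 1.0991 × 10⁻⁴ s⁻².
N = √(1.0991 × 10⁻⁴) = 0.010484 rad s⁻¹, so T = 2π/N = 599.31 s = 9.9885 min ≈ 9.99 min.

9.99 min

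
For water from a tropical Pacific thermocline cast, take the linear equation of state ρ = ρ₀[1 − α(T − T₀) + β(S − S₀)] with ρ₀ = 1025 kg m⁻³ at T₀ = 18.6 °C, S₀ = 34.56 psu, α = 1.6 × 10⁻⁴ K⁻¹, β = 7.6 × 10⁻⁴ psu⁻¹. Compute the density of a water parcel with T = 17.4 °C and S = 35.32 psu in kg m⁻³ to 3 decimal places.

1025.789 kg m⁻³

T − T₀ = -1.2 K, S − S₀ = +0.76 psu.
Bracket = 1 − α·(-1.2) + β·(+0.76) = 1 + (7.696 × 10⁻⁴) = 1.0007696.
ρ = 1025 × 1.0007696 = 1025.789 kg m⁻³.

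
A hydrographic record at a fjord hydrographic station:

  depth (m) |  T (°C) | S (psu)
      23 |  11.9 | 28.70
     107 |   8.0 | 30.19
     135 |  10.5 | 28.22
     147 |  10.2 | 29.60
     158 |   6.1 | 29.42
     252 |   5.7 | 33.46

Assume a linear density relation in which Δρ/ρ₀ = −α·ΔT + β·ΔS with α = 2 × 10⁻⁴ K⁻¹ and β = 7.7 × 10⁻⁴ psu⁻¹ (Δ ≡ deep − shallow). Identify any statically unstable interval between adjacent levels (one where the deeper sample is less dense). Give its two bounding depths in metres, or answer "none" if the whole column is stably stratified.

107–135 m

Evaluate Δρ/ρ₀ = −αΔT + βΔS across each adjacent pair:
  23–107 m: −αΔT+βΔS = −(2 × 10⁻⁴)(-3.9)+(7.7 × 10⁻⁴)(+1.49) = 1.9 × 10⁻³ → stable
  107–135 m: −αΔT+βΔS = −(2 × 10⁻⁴)(+2.5)+(7.7 × 10⁻⁴)(-1.97) = -2.0 × 10⁻³ → UNSTABLE
  135–147 m: −αΔT+βΔS = −(2 × 10⁻⁴)(-0.3)+(7.7 × 10⁻⁴)(+1.38) = 1.1 × 10⁻³ → stable
  147–158 m: −αΔT+βΔS = −(2 × 10⁻⁴)(-4.1)+(7.7 × 10⁻⁴)(-0.18) = 6.8 × 10⁻⁴ → stable
  158–252 m: −αΔT+βΔS = −(2 × 10⁻⁴)(-0.4)+(7.7 × 10⁻⁴)(+4.04) = 3.2 × 10⁻³ → stable
The 107–135 m interval has Δρ < 0: lighter water underlies denser water.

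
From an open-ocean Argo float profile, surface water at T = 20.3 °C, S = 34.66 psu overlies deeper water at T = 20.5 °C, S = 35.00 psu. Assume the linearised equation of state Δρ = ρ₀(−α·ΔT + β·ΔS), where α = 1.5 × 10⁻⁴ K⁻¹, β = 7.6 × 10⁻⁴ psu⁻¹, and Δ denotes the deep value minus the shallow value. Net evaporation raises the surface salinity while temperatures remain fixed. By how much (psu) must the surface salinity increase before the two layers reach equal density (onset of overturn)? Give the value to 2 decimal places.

0.30 psu

Neutral buoyancy requires −α(T_deep − T_surf) + β(S_deep − S_surf′) = 0.
S_surf′ = S_deep − (α/β)·ΔT = 35.00 − (1.5 × 10⁻⁴/7.6 × 10⁻⁴)·(+0.2) = 34.9605 psu.
Increase required: 34.9605 − 34.66 = 0.3005 psu.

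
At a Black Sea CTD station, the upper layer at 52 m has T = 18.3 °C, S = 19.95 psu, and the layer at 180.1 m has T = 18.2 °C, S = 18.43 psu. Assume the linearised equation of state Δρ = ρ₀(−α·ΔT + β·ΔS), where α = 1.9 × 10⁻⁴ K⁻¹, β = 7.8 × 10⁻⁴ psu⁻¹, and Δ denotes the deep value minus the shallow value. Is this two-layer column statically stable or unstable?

ΔT = 18.2 − 18.3 = -0.1 K and ΔS = 18.43 − 19.95 = -1.52 psu (deep − shallow).
−αΔT = 1.90 × 10⁻⁵; βΔS = -1.1856 × 10⁻³; sum Δρ/ρ₀ = -1.1666 × 10⁻³.
Δρ/ρ₀ < 0, so Δρ < 0: deeper water is lighter → statically unstable; the column would overturn.

unstable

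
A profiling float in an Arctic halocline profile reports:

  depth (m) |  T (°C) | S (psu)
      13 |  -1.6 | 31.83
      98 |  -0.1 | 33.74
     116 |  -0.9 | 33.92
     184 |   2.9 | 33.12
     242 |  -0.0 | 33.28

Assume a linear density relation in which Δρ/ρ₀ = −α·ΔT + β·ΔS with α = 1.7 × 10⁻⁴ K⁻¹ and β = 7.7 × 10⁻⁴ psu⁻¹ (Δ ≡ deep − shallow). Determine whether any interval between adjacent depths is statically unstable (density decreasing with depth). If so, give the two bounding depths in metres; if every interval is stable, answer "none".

Evaluate Δρ/ρ₀ = −αΔT + βΔS across each adjacent pair:
  13–98 m: −αΔT+βΔS = −(1.7 × 10⁻⁴)(+1.5)+(7.7 × 10⁻⁴)(+1.91) = 1.2 × 10⁻³ → stable
  98–116 m: −αΔT+βΔS = −(1.7 × 10⁻⁴)(-0.8)+(7.7 × 10⁻⁴)(+0.18) = 2.7 × 10⁻⁴ → stable
  116–184 m: −αΔT+βΔS = −(1.7 × 10⁻⁴)(+3.8)+(7.7 × 10⁻⁴)(-0.80) = -1.3 × 10⁻³ → UNSTABLE
  184–242 m: −αΔT+βΔS = −(1.7 × 10⁻⁴)(-2.9)+(7.7 × 10⁻⁴)(+0.16) = 6.2 × 10⁻⁴ → stable
The 116–184 m interval has Δρ < 0: lighter water underlies denser water.

116–184 m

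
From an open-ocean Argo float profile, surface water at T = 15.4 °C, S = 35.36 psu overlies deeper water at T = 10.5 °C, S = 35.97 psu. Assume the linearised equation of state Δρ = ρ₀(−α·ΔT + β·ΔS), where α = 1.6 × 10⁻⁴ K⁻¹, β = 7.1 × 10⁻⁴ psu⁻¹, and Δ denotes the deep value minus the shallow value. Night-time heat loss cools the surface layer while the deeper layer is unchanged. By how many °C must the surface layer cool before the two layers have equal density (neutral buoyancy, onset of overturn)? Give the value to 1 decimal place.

7.6 °C

Neutral buoyancy requires Δρ = 0, i.e. −α(T_deep − T_surf′) + β(S_deep − S_surf) = 0.
T_surf′ = T_deep − (β/α)·ΔS = 10.5 − (7.1 × 10⁻⁴/1.6 × 10⁻⁴)·(+0.61) = 7.793 °C.
Cooling required: 15.4 − (7.793) = 7.607 °C.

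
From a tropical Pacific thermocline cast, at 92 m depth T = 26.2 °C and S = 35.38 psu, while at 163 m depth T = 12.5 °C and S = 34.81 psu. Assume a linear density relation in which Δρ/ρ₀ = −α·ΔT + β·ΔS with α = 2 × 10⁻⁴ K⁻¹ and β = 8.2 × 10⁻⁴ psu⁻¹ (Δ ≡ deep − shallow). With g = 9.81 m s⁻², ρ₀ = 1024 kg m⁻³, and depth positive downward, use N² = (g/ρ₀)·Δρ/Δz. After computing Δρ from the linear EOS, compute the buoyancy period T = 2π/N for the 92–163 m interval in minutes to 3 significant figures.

5.91 min

ΔT = -13.7 K, ΔS = -0.57 psu (deep − shallow).
Δρ/ρ₀ = −αΔT + βΔS = 2.74 × 10⁻³ − 4.674 × 10⁻⁴ = 2.2726 × 10⁻³, so Δρ ≈ 2.327 kg m⁻³.
N² = (g/ρ₀)·Δρ/Δz = g·(Δρ/ρ₀)/Δz = 9.81 × 2.2726 × 10⁻³ / 71 = 3.1400 × 10⁻⁴ s⁻².
N = √(3.1400 × 10⁻⁴) = 0.017720 rad s⁻¹ → T = 2π/N = 354.58 s = 5.9097 min ≈ 5.91 min.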